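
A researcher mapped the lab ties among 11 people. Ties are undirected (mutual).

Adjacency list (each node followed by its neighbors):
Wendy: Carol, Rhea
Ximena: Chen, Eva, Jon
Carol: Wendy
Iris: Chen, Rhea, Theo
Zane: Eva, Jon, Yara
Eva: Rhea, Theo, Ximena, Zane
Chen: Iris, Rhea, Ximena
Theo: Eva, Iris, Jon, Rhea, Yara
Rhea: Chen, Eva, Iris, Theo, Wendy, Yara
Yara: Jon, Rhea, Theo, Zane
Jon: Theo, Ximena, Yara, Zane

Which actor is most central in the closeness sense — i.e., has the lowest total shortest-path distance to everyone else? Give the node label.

Rhea

Farness (sum of distances to all others) for each node — Carol:30, Chen:19, Eva:17, Iris:19, Jon:19, Rhea:14, Theo:16, Wendy:21, Ximena:20, Yara:17, Zane:22.
The smallest farness is 14, for Rhea, so Rhea has the highest closeness.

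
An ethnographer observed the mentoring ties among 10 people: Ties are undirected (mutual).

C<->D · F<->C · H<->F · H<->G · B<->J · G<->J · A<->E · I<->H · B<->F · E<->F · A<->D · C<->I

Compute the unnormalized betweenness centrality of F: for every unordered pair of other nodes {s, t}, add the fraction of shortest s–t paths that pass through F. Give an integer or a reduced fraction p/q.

Pairs whose geodesics pass through F — I–B: 2/2; I–E: 2/2; H–B: 1; H–E: 1; H–A: 1; H–D: 1/2; H–C: 1/2; G–E: 1; G–A: 1; G–D: 1/2; G–C: 1/2; J–E: 1; J–A: 1; J–D: 1 … (+6 more pairs).
All other pairs contribute 0.
Summing the contributions gives betweenness(F) = 18.

18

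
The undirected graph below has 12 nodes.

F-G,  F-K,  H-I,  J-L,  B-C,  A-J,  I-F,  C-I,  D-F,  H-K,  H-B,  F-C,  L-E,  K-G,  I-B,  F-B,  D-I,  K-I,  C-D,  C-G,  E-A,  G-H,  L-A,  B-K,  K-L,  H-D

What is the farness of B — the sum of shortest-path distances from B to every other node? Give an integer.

Distances from B: A:3, C:1, D:2, E:3, F:1, G:2, H:1, I:1, J:3, K:1, L:2.
Sum = 3 + 1 + 2 + 3 + 1 + 2 + 1 + 1 + 3 + 1 + 2 = 20.

20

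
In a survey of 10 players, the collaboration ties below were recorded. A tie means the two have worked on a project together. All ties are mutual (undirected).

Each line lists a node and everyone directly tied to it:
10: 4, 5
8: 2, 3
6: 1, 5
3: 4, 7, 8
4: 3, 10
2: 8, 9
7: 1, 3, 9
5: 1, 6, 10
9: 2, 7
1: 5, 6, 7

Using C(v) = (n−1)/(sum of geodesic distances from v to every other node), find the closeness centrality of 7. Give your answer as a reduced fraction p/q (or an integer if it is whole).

9/16

Distances from 7: 1:1, 2:2, 3:1, 4:2, 5:2, 6:2, 8:2, 9:1, 10:3. Sum = 16.
n = 10, so closeness = 9/16.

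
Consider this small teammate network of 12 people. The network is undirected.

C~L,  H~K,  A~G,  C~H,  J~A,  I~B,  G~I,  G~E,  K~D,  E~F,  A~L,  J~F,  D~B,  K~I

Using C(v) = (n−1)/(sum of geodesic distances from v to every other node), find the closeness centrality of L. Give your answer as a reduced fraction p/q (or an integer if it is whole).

Distances from L: A:1, B:4, C:1, D:4, E:3, F:3, G:2, H:2, I:3, J:2, K:3. Sum = 28.
n = 12, so closeness = 11/28.

11/28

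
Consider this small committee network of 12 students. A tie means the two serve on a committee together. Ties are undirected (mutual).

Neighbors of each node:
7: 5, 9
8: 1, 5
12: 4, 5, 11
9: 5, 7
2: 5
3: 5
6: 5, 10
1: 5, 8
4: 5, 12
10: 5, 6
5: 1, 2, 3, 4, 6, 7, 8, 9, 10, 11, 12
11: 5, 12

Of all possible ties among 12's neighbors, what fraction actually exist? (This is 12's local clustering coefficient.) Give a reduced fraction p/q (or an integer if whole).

12's neighbors: 4, 5, and 11 (k = 3).
Possible neighbor pairs: C(3,2) = 3. Edges among them: 4–5, 5–11 → e = 2.
Clustering(12) = 2/3.

2/3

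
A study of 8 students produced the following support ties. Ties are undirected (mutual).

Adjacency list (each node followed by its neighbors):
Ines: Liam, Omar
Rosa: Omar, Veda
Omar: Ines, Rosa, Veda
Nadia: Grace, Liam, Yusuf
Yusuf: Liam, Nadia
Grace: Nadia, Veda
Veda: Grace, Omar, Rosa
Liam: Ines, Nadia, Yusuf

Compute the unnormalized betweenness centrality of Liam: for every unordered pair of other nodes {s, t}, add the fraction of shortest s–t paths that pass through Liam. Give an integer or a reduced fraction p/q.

9/2

Pairs whose geodesics pass through Liam — Omar–Yusuf: 1; Omar–Nadia: 1/2; Ines–Yusuf: 1; Ines–Nadia: 1; Ines–Grace: 1/2; Yusuf–Rosa: 1/2.
All other pairs contribute 0.
Summing the contributions gives betweenness(Liam) = 9/2.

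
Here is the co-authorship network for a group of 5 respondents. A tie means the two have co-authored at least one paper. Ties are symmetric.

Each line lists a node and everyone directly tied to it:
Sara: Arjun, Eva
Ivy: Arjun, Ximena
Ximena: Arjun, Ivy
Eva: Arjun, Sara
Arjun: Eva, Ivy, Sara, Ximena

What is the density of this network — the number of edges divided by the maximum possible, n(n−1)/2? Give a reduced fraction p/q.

3/5

There are 6 edges and 5 nodes, so the maximum possible is C(5,2) = 10.
Density = 6/10 = 3/5.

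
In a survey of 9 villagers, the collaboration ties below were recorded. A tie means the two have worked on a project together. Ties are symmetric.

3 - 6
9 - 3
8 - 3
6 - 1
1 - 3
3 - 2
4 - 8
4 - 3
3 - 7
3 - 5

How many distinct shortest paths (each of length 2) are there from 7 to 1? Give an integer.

The shortest distance is 2, and the only length-2 path is 7–3–1. So there is exactly 1 shortest path.

1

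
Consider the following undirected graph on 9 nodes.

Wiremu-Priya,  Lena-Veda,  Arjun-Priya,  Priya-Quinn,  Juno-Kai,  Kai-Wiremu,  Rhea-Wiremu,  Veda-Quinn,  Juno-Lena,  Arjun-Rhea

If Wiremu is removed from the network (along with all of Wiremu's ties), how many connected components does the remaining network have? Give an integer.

1

Wiremu's neighbors (Kai, Priya, and Rhea) remain reachable from one another through other ties, so the rest of the network stays in one piece.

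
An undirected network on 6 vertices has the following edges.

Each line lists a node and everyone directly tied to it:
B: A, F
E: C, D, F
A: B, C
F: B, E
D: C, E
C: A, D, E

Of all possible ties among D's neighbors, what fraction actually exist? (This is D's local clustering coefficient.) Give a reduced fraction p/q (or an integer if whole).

1

D's neighbors: C and E (k = 2).
Possible neighbor pairs: C(2,2) = 1. Edges among them: C–E → e = 1.
Clustering(D) = 1/1.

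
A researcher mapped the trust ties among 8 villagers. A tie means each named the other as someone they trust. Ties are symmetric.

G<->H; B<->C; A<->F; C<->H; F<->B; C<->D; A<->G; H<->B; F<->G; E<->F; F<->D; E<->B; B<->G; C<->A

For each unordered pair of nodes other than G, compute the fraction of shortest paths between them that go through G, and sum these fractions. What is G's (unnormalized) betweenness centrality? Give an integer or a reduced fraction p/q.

4/3

Pairs whose geodesics pass through G — A–B: 1/3; A–H: 1/2; F–H: 1/2.
All other pairs contribute 0.
Summing the contributions gives betweenness(G) = 4/3.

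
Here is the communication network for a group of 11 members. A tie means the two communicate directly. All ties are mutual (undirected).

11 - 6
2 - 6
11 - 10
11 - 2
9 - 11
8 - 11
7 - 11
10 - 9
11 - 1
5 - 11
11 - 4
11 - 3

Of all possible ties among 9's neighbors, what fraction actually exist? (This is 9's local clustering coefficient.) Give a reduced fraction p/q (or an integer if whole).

9's neighbors: 10 and 11 (k = 2).
Possible neighbor pairs: C(2,2) = 1. Edges among them: 10–11 → e = 1.
Clustering(9) = 1/1.

1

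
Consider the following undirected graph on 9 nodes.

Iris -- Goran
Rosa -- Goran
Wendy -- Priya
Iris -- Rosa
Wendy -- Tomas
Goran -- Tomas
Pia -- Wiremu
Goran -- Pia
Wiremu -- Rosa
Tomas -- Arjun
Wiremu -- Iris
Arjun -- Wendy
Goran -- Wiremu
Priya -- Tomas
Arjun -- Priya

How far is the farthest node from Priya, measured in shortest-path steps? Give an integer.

Distances from Priya: Arjun:1, Goran:2, Iris:3, Pia:3, Rosa:3, Tomas:1, Wendy:1, Wiremu:3.
The largest is 3 (to Pia, Iris, Rosa, and Wiremu), so the eccentricity of Priya is 3.

3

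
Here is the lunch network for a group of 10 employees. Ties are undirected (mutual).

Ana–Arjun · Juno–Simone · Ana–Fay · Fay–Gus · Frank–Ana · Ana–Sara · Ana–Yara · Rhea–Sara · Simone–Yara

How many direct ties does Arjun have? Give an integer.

Arjun is directly tied to Ana. That is 1 neighbor, so the degree of Arjun is 1.

1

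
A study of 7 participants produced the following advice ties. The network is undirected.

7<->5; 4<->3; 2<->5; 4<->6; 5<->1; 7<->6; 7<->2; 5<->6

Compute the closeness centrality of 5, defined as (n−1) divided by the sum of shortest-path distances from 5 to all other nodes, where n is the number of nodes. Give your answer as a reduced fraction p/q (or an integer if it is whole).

2/3

Distances from 5: 1:1, 2:1, 3:3, 4:2, 6:1, 7:1. Sum = 9.
n = 7, so closeness = 6/9 = 2/3.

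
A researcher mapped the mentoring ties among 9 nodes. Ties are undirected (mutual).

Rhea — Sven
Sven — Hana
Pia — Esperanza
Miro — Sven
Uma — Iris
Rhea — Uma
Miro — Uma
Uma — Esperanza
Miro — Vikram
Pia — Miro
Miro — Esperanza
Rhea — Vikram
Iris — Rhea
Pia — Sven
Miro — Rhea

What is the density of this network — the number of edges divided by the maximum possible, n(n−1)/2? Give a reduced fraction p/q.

5/12

There are 15 edges and 9 nodes, so the maximum possible is C(9,2) = 36.
Density = 15/36 = 5/12.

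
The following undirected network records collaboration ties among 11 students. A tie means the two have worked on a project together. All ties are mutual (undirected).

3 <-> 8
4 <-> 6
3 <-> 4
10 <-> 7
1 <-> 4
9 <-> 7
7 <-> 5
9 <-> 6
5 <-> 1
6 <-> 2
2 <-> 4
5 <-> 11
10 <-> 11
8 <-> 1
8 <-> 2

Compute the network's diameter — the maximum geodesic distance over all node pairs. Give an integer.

Eccentricity of each node (its greatest distance to any other): 1:3, 2:4, 3:5, 4:4, 5:3, 6:4, 7:4, 8:4, 9:3, 10:5, 11:4.
The maximum eccentricity is 5, realized for instance by the pair 3–10 via 3 – 8 – 1 – 5 – 7 – 10. So the diameter is 5.

5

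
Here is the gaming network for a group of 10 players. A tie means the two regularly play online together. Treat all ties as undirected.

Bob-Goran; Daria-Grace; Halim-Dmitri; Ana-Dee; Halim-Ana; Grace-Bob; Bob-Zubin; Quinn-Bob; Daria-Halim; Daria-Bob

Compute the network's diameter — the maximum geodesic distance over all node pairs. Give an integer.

Eccentricity of each node (its greatest distance to any other): Ana:4, Bob:4, Daria:3, Dee:5, Dmitri:4, Goran:5, Grace:4, Halim:3, Quinn:5, Zubin:5.
The maximum eccentricity is 5, realized for instance by the pair Quinn–Dee via Quinn – Bob – Daria – Halim – Ana – Dee. So the diameter is 5.

5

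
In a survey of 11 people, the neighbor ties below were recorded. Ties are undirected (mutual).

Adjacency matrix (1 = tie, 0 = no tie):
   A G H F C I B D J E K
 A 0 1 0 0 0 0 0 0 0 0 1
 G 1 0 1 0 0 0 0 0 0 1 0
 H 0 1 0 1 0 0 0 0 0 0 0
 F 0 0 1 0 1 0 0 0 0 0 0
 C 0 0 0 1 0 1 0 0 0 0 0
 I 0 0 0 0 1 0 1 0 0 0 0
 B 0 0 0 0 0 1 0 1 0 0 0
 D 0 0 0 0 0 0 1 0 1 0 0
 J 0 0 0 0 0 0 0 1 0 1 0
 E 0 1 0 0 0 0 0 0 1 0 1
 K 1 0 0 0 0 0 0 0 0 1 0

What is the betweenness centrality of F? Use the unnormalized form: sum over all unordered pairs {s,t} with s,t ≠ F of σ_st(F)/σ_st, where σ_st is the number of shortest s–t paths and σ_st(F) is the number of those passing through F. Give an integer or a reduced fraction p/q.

9

Pairs whose geodesics pass through F — A–C: 1; A–I: 1; G–C: 1; G–I: 1; H–C: 1; H–I: 1; H–B: 1; C–E: 1; C–K: 2/2.
All other pairs contribute 0.
Summing the contributions gives betweenness(F) = 9.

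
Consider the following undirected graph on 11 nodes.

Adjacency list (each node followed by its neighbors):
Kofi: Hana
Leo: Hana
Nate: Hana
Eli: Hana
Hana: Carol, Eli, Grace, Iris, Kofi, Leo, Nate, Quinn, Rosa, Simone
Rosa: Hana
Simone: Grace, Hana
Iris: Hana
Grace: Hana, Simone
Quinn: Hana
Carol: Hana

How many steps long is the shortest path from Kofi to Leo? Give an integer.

One shortest route is Kofi – Hana – Leo, which uses 2 edges, and Kofi and Leo are not directly tied, so nothing shorter exists. So d(Kofi,Leo) = 2.

2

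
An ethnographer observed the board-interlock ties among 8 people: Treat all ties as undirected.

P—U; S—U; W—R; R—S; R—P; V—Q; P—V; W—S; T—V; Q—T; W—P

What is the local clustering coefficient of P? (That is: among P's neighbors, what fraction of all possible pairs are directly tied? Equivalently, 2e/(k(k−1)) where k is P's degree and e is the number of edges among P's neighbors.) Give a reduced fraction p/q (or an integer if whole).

P's neighbors: R, U, V, and W (k = 4).
Possible neighbor pairs: C(4,2) = 6. Edges among them: R–W → e = 1.
Clustering(P) = 1/6.

1/6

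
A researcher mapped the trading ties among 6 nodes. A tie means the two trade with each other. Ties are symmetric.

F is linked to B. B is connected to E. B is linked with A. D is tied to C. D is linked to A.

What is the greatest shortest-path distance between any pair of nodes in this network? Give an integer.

4

Eccentricity of each node (its greatest distance to any other): A:2, B:3, C:4, D:3, E:4, F:4.
The maximum eccentricity is 4, realized for instance by the pair C–F via C – D – A – B – F. So the diameter is 4.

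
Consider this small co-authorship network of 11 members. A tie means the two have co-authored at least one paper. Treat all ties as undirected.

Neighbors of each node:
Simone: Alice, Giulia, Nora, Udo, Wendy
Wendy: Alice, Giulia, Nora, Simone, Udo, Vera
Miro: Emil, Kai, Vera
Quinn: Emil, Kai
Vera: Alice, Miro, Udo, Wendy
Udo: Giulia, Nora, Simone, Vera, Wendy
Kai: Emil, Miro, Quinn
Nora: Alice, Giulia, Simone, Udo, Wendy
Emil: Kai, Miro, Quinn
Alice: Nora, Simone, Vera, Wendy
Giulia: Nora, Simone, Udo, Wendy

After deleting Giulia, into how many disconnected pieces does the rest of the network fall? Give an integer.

1

Giulia's neighbors (Nora, Simone, Udo, and Wendy) remain reachable from one another through other ties, so the rest of the network stays in one piece.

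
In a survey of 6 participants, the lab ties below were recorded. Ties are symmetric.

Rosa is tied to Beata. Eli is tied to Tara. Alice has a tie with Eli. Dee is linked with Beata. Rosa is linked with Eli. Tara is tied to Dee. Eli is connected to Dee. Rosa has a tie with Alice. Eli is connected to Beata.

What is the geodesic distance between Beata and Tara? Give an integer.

One shortest route is Beata – Eli – Tara, which uses 2 edges, and Beata and Tara are not directly tied, so nothing shorter exists. So d(Beata,Tara) = 2.

2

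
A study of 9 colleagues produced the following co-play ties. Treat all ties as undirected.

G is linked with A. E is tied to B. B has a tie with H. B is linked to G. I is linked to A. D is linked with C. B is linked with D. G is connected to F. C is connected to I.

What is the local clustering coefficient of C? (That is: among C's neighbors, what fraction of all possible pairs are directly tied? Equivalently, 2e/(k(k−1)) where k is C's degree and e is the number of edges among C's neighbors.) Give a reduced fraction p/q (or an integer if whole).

C's neighbors: D and I (k = 2).
Possible neighbor pairs: C(2,2) = 1. Edges among them: none → e = 0.
Clustering(C) = 0/1.

0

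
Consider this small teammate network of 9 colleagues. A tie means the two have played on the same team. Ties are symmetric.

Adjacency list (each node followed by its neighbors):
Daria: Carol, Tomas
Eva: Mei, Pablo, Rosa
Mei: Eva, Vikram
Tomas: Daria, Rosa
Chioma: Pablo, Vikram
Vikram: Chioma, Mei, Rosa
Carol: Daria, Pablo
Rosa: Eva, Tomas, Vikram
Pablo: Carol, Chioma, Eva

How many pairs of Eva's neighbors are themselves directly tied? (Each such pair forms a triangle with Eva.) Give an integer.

0

Eva's neighbors are Mei, Pablo, and Rosa, but none of them are tied to each other, so no triangle contains Eva.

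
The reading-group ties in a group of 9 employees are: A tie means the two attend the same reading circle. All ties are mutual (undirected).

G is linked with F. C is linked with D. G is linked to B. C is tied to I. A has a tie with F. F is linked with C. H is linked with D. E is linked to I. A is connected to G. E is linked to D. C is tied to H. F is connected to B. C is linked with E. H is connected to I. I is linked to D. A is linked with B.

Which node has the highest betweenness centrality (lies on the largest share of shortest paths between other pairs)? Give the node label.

Unnormalized betweenness of each node: A:0, B:0, C:49/3, D:1/3, E:0, F:15, G:0, H:0, I:1/3.
C has the largest value, 49/3, making it the main broker — the node through which the most shortest paths run.

C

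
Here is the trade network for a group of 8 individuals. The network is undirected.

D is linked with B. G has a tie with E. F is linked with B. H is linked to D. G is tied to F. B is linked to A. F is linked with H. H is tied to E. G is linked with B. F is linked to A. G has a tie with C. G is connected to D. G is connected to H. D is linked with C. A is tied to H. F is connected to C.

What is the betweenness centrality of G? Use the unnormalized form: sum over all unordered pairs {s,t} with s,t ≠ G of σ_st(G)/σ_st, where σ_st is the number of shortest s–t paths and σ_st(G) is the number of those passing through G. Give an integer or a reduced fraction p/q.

Pairs whose geodesics pass through G — C–B: 1/3; C–H: 1/3; C–E: 1; B–H: 1/4; B–E: 1; F–D: 1/4; F–E: 1/2; D–E: 1/2.
All other pairs contribute 0.
Summing the contributions gives betweenness(G) = 25/6.

25/6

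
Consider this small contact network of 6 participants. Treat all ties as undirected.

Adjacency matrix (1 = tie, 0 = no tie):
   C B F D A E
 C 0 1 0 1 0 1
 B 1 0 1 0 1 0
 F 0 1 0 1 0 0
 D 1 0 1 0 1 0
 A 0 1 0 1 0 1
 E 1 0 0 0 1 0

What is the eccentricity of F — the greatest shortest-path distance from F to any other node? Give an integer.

3

Distances from F: A:2, B:1, C:2, D:1, E:3.
The largest is 3 (to E), so the eccentricity of F is 3.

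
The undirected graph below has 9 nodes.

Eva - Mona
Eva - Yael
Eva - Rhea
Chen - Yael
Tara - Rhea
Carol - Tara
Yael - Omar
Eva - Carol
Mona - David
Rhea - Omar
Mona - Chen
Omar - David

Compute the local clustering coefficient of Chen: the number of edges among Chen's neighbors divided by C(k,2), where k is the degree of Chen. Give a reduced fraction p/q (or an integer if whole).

Chen's neighbors: Mona and Yael (k = 2).
Possible neighbor pairs: C(2,2) = 1. Edges among them: none → e = 0.
Clustering(Chen) = 0/1.

0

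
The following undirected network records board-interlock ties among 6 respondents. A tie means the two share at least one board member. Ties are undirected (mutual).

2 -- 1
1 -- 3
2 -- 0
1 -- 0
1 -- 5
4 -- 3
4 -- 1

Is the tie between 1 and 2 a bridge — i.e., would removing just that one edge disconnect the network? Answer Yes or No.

Even without that edge, 1 still reaches 2 via 1 – 0 – 2, so the network stays connected. Not a bridge.

No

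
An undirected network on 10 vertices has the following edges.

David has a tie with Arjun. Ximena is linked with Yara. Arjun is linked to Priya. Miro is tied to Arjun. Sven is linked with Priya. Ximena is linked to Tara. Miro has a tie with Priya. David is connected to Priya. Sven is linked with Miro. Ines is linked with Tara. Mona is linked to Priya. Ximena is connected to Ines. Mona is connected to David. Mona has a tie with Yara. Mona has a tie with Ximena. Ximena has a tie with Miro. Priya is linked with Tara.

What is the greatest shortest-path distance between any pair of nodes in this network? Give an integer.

3

Eccentricity of each node (its greatest distance to any other): Arjun:3, David:3, Ines:3, Miro:2, Mona:2, Priya:2, Sven:3, Tara:2, Ximena:2, Yara:3.
The maximum eccentricity is 3, realized for instance by the pair Sven–Yara via Sven – Priya – Mona – Yara. So the diameter is 3.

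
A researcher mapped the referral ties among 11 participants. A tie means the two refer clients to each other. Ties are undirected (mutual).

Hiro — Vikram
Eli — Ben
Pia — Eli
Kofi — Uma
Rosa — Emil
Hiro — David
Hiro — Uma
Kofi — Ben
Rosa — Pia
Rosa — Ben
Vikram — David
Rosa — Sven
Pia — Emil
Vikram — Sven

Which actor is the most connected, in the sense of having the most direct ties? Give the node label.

Rosa

Degrees — Ben:3, David:2, Eli:2, Emil:2, Hiro:3, Kofi:2, Pia:3, Rosa:4, Sven:2, Uma:2, Vikram:3.
The maximum is 4, attained only by Rosa.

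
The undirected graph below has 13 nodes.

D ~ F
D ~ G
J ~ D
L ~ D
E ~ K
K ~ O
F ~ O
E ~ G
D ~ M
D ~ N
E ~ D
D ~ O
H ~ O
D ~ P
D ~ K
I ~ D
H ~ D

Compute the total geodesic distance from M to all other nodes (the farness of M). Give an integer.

23

Distances from M: D:1, E:2, F:2, G:2, H:2, I:2, J:2, K:2, L:2, N:2, O:2, P:2.
Sum = 1 + 2 + 2 + 2 + 2 + 2 + 2 + 2 + 2 + 2 + 2 + 2 = 23.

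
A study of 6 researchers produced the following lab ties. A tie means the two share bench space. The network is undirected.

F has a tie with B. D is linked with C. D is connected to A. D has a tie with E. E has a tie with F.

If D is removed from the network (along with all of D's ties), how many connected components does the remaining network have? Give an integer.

3

Without D, the remaining ties split the others into: {A}; {C}; {B, E, F}.
That's 3 separate components.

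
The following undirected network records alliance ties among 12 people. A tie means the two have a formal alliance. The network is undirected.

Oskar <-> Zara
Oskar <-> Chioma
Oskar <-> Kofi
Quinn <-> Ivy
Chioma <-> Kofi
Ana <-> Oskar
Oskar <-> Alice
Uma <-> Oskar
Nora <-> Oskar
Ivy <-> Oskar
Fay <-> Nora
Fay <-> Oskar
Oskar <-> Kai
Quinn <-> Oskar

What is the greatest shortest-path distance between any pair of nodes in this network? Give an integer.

Eccentricity of each node (its greatest distance to any other): Alice:2, Ana:2, Chioma:2, Fay:2, Ivy:2, Kai:2, Kofi:2, Nora:2, Oskar:1, Quinn:2, Uma:2, Zara:2.
The maximum eccentricity is 2, realized for instance by the pair Ana–Kofi via Ana – Oskar – Kofi. So the diameter is 2.

2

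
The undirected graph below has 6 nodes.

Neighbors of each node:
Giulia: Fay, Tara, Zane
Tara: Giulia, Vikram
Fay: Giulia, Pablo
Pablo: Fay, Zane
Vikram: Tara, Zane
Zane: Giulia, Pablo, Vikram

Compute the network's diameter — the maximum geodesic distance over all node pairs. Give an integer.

Eccentricity of each node (its greatest distance to any other): Fay:3, Giulia:2, Pablo:3, Tara:3, Vikram:3, Zane:2.
The maximum eccentricity is 3, realized for instance by the pair Vikram–Fay via Vikram – Tara – Giulia – Fay. So the diameter is 3.

3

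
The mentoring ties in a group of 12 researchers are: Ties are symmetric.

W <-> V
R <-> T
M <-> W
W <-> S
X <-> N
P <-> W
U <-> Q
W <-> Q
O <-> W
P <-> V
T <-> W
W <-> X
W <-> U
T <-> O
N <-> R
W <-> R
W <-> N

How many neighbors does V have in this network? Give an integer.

V is directly tied to P and W. That is 2 neighbors, so the degree of V is 2.

2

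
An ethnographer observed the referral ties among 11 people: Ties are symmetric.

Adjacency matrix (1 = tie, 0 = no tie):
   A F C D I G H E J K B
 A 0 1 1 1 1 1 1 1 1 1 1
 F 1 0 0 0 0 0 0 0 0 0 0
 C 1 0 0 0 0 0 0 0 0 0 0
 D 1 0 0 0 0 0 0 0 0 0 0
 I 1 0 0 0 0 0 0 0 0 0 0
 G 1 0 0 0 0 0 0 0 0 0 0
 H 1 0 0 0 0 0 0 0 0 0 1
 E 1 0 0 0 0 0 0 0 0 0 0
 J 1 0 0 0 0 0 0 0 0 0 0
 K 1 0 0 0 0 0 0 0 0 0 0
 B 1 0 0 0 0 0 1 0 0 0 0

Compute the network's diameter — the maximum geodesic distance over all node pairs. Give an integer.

2

Eccentricity of each node (its greatest distance to any other): A:1, B:2, C:2, D:2, E:2, F:2, G:2, H:2, I:2, J:2, K:2.
The maximum eccentricity is 2, realized for instance by the pair F–C via F – A – C. So the diameter is 2.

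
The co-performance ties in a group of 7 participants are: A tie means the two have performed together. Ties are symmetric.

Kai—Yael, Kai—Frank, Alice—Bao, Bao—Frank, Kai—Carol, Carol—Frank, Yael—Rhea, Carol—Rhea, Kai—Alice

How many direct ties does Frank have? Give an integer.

Frank is directly tied to Bao, Carol, and Kai. That is 3 neighbors, so the degree of Frank is 3.

3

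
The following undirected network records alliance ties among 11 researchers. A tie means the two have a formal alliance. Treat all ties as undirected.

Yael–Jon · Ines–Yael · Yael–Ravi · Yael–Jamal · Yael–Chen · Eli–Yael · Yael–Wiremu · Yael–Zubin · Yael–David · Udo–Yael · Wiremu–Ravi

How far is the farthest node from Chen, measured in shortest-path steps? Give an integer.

Distances from Chen: David:2, Eli:2, Ines:2, Jamal:2, Jon:2, Ravi:2, Udo:2, Wiremu:2, Yael:1, Zubin:2.
The largest is 2 (to Zubin, Jon, David, Jamal, Wiremu, Udo, Ines, Ravi, and Eli), so the eccentricity of Chen is 2.

2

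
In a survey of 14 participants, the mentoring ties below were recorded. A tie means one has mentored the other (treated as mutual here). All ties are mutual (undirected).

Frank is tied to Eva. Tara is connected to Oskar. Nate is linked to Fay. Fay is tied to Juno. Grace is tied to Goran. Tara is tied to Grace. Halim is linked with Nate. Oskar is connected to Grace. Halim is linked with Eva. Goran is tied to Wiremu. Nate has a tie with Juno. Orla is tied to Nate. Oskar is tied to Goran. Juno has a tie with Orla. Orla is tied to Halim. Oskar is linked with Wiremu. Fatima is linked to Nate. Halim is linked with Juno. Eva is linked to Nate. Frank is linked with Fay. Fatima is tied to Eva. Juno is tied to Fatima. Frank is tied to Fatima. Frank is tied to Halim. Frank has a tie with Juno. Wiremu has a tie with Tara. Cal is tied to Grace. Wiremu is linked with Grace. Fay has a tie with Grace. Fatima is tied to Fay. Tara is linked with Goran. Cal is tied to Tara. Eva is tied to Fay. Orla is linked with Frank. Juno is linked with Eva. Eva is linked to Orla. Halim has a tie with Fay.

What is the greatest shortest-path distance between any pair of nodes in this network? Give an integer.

Eccentricity of each node (its greatest distance to any other): Cal:4, Eva:3, Fatima:3, Fay:2, Frank:3, Goran:4, Grace:3, Halim:3, Juno:3, Nate:3, Orla:4, Oskar:4, Tara:4, Wiremu:4.
The maximum eccentricity is 4, realized for instance by the pair Orla–Wiremu via Orla – Eva – Fay – Grace – Wiremu. So the diameter is 4.

4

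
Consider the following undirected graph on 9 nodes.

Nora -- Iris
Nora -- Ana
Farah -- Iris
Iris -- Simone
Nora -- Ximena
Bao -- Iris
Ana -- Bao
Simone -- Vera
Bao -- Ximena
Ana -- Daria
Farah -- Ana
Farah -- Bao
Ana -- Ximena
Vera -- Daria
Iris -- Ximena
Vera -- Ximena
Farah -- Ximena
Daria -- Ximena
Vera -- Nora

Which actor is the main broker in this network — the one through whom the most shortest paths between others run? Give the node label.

Unnormalized betweenness of each node: Ana:2, Bao:11/28, Daria:10/21, Farah:11/28, Iris:89/21, Nora:101/84, Simone:1/3, Vera:58/21, Ximena:521/84.
Ximena has the largest value, 521/84, making it the main broker — the node through which the most shortest paths run.

Ximena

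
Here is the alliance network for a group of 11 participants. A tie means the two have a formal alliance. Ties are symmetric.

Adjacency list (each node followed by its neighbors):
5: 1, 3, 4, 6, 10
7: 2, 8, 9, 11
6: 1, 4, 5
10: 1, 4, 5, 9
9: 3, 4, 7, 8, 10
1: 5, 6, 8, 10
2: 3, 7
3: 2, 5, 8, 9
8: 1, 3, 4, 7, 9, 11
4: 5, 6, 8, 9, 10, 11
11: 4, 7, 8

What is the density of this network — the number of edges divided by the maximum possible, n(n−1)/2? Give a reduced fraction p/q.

23/55

There are 23 edges and 11 nodes, so the maximum possible is C(11,2) = 55.
Density = 23/55.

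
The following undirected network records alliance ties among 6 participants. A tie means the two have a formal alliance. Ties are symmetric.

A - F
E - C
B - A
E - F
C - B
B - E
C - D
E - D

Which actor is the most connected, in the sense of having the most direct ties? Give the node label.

E

Degrees — A:2, B:3, C:3, D:2, E:4, F:2.
The maximum is 4, attained only by E.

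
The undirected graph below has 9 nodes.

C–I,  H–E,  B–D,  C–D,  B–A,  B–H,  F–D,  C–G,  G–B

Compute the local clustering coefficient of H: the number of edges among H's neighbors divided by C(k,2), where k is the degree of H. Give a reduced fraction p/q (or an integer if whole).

H's neighbors: B and E (k = 2).
Possible neighbor pairs: C(2,2) = 1. Edges among them: none → e = 0.
Clustering(H) = 0/1.

0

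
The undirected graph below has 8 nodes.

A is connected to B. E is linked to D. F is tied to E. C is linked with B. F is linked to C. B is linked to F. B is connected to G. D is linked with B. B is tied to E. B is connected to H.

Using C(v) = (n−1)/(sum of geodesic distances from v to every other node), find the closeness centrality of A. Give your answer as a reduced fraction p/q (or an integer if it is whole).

Distances from A: B:1, C:2, D:2, E:2, F:2, G:2, H:2. Sum = 13.
n = 8, so closeness = 7/13.

7/13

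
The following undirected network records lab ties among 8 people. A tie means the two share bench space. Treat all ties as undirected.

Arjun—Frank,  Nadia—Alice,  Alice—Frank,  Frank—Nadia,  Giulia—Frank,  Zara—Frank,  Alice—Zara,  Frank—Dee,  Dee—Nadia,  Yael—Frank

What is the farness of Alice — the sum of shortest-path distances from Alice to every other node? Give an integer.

11

Distances from Alice: Arjun:2, Dee:2, Frank:1, Giulia:2, Nadia:1, Yael:2, Zara:1.
Sum = 2 + 2 + 1 + 2 + 1 + 2 + 1 = 11.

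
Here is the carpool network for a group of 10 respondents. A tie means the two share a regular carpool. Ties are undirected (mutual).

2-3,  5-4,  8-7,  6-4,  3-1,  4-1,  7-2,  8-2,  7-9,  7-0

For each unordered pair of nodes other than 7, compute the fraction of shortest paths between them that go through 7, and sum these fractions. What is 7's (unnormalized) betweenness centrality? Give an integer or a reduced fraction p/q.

Pairs whose geodesics pass through 7 — 1–0: 1; 1–9: 1; 5–0: 1; 5–9: 1; 2–0: 1; 2–9: 1; 8–0: 1; 8–9: 1; 4–0: 1; 4–9: 1; 0–6: 1; 0–9: 1; 0–3: 1; 6–9: 1 … (+1 more pairs).
All other pairs contribute 0.
Summing the contributions gives betweenness(7) = 15.

15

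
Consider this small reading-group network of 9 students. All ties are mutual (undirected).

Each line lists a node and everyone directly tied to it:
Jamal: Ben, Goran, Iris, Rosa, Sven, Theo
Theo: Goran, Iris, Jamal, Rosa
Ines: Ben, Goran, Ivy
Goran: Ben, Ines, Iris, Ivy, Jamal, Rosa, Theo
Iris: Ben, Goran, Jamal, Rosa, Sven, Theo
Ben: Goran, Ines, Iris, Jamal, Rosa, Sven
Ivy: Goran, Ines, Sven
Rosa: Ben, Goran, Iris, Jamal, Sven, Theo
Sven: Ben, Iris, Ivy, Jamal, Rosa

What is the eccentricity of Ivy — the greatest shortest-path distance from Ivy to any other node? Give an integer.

Distances from Ivy: Ben:2, Goran:1, Ines:1, Iris:2, Jamal:2, Rosa:2, Sven:1, Theo:2.
The largest is 2 (to Jamal, Iris, Ben, Theo, and Rosa), so the eccentricity of Ivy is 2.

2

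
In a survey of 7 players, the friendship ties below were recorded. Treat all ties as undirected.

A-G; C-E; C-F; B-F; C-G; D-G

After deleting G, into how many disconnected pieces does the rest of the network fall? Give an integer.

3

Without G, the remaining ties split the others into: {B, C, E, F}; {D}; {A}.
That's 3 separate components.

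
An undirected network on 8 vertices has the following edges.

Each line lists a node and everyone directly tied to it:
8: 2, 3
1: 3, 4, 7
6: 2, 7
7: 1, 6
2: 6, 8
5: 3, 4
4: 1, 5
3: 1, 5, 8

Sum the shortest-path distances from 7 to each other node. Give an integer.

Distances from 7: 1:1, 2:2, 3:2, 4:2, 5:3, 6:1, 8:3.
Sum = 1 + 2 + 2 + 2 + 3 + 1 + 3 = 14.

14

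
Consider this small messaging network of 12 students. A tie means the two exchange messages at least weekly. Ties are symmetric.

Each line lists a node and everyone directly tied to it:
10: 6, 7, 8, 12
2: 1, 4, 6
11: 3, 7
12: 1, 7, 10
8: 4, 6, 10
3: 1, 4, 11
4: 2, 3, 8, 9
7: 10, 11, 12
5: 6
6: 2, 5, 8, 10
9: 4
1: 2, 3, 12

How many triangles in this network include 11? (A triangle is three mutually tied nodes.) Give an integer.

11's neighbors are 3 and 7, but none of them are tied to each other, so no triangle contains 11.

0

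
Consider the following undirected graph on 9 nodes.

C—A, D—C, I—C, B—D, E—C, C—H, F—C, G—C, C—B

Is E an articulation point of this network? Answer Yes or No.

No

Even without E, every remaining node can still reach every other (the residual graph is connected), so E is not a cut vertex.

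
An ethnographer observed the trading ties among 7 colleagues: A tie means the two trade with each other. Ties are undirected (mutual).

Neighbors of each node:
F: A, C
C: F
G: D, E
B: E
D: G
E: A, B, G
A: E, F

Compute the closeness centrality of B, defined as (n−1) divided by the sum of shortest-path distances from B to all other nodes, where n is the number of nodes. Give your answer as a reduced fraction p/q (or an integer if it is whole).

Distances from B: A:2, C:4, D:3, E:1, F:3, G:2. Sum = 15.
n = 7, so closeness = 6/15 = 2/5.

2/5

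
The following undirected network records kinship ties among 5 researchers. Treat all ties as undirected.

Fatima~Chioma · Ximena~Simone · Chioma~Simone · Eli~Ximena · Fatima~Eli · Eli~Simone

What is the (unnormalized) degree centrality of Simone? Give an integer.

Simone is directly tied to Chioma, Eli, and Ximena. That is 3 neighbors, so the degree of Simone is 3.

3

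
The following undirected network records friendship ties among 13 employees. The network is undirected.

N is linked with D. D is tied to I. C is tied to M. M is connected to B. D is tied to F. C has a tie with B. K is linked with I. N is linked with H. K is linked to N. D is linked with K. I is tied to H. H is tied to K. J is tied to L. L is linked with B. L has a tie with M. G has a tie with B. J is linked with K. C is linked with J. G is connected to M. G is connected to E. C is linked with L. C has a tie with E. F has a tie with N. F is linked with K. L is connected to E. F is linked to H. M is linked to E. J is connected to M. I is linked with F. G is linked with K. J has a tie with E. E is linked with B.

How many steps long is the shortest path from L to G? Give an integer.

2

One shortest route is L – B – G, which uses 2 edges, and L and G are not directly tied, so nothing shorter exists. So d(L,G) = 2.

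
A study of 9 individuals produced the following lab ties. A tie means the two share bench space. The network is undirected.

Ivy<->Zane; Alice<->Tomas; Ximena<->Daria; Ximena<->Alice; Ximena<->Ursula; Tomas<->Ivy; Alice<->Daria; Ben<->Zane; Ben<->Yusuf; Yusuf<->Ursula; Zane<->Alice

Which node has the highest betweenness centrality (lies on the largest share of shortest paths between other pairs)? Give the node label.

Alice

Unnormalized betweenness of each node: Alice:34/3, Ben:4, Daria:0, Ivy:4/3, Tomas:11/6, Ursula:10/3, Ximena:6, Yusuf:7/3, Zane:53/6.
Alice has the largest value, 34/3, making it the main broker — the node through which the most shortest paths run.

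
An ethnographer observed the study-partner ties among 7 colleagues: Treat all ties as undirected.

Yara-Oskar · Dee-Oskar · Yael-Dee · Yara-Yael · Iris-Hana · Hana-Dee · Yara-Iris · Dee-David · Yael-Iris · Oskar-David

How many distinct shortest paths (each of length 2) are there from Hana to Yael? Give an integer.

2

The shortest distance is 2. The length-2 paths are: Hana–Dee–Yael; Hana–Iris–Yael.
That gives 2 distinct shortest paths.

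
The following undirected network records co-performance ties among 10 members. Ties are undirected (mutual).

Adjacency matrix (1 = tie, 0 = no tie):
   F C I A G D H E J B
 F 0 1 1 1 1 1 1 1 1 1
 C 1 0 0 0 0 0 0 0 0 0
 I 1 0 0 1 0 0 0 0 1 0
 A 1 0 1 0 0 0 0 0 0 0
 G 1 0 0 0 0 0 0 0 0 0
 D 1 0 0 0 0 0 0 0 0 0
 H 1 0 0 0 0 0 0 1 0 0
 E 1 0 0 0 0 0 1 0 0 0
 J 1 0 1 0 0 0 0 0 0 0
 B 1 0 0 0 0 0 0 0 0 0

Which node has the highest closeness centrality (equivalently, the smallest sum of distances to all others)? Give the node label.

Farness (sum of distances to all others) for each node — A:16, B:17, C:17, D:17, E:16, F:9, G:17, H:16, I:15, J:16.
The smallest farness is 9, for F, so F has the highest closeness.

F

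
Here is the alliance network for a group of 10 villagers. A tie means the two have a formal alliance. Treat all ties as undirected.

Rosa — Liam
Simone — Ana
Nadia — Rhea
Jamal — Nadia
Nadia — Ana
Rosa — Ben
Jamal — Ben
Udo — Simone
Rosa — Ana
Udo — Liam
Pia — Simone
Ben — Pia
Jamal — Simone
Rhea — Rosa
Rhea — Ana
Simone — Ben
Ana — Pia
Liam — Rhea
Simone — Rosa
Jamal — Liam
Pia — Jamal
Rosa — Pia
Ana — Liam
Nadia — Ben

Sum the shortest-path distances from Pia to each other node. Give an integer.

Distances from Pia: Ana:1, Ben:1, Jamal:1, Liam:2, Nadia:2, Rhea:2, Rosa:1, Simone:1, Udo:2.
Sum = 1 + 1 + 1 + 2 + 2 + 2 + 1 + 1 + 2 = 13.

13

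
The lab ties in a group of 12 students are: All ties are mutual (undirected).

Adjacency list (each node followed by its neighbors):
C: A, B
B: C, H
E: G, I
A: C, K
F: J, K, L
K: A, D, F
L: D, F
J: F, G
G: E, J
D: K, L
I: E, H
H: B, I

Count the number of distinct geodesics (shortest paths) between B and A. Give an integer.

The shortest distance is 2, and the only length-2 path is B–C–A. So there is exactly 1 shortest path.

1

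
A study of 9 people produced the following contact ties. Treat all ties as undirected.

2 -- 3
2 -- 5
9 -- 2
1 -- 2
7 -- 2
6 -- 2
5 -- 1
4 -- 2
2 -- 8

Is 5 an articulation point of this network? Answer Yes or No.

No

Even without 5, every remaining node can still reach every other (the residual graph is connected), so 5 is not a cut vertex.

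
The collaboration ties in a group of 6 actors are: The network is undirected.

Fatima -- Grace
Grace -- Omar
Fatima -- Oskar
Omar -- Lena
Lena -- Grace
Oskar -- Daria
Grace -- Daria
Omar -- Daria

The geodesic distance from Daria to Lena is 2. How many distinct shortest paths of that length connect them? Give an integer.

2

The shortest distance is 2. The length-2 paths are: Daria–Omar–Lena; Daria–Grace–Lena.
That gives 2 distinct shortest paths.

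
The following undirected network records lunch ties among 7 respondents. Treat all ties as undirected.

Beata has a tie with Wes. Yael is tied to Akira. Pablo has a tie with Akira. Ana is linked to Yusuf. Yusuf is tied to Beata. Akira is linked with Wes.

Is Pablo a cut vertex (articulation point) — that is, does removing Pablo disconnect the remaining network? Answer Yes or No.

Even without Pablo, every remaining node can still reach every other (the residual graph is connected), so Pablo is not a cut vertex.

No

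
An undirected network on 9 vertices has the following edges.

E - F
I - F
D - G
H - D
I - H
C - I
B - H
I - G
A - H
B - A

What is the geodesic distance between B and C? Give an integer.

3

One shortest route is B – H – I – C, which uses 3 edges, and at distance 2 from B we only reach {D, I}, which does not include C. So d(B,C) = 3.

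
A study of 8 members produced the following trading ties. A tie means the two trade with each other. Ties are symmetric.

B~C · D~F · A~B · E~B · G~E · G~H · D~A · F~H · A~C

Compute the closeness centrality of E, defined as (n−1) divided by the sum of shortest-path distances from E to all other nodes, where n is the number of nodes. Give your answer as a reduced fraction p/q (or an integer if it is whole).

1/2

Distances from E: A:2, B:1, C:2, D:3, F:3, G:1, H:2. Sum = 14.
n = 8, so closeness = 7/14 = 1/2.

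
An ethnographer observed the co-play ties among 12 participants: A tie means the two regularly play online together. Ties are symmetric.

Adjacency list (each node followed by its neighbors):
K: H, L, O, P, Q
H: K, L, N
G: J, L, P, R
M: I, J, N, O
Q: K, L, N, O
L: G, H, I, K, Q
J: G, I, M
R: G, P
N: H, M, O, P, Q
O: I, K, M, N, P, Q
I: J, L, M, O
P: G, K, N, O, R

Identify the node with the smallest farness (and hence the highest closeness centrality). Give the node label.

O

Farness (sum of distances to all others) for each node — G:18, H:21, I:19, J:22, K:18, L:17, M:19, N:17, O:16, P:17, Q:20, R:24.
The smallest farness is 16, for O, so O has the highest closeness.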